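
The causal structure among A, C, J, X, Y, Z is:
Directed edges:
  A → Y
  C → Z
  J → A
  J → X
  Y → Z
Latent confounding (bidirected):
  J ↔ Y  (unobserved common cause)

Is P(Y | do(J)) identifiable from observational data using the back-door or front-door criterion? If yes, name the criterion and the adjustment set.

desc(J)\{J}={A,X,Y,Z}; candidates ⊆ {C}.
J↔Y: latent back-door arc(s) into J.
size 0: {}; under {} J still reaches {Y,Z} ∋ Y.
size 1: {C}; under {C} J still reaches {Y,Z} ∋ Y.
J↔Y cannot be blocked by any observed set — no back-door set.
{A}: (i) intercepts every directed J→Y path; (ii) no back-door J→{A}; (iii) {J} blocks every back-door {A}→Y. Front-door holds.
P(Y|do(J)) = Σ_{A} P(A|J) Σ_{J'} P(Y|A,J')P(J').

P(Y|do(J)): frontdoor, adjust for {A}.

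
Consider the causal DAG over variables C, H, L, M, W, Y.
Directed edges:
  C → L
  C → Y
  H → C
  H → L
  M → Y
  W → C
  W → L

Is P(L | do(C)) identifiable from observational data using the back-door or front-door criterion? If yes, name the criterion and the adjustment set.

P(L|do(C)): backdoor, adjust for {H, W}.

desc(C)\{C}={L,Y}; candidates ⊆ {H,M,W}.
size 0: {}; under {} C still reaches {H,L,W} ∋ L.
size 1: {H}, {M}, {W}; under {H} C still reaches {L,W} ∋ L.
{H,W}: C⊥L given {H,W} in G with C→· removed — back-door holds.
P(L|do(C)) = Σ_{H,W} P(L|C,H,W)·P(H,W).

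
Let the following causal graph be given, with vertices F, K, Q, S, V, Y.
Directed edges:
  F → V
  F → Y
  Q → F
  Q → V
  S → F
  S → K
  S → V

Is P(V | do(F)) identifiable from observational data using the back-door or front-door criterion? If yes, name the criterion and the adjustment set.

desc(F)\{F}={V,Y}; candidates ⊆ {K,Q,S}.
size 0: {}; under {} F still reaches {K,Q,S,V} ∋ V.
size 1: {K}, {Q}, {S}; under {K} F still reaches {Q,S,V} ∋ V.
{Q,S}: F⊥V given {Q,S} in G with F→· removed — back-door holds.
P(V|do(F)) = Σ_{Q,S} P(V|F,Q,S)·P(Q,S).

P(V|do(F)): backdoor, adjust for {Q, S}.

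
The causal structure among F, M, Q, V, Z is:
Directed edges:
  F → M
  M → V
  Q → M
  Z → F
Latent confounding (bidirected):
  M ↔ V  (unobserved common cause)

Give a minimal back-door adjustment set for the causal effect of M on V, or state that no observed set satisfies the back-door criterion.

M→V: no observed back-door set.

desc(M)\{M}={V}; candidates ⊆ {F,Q,Z}.
M↔V: latent back-door arc(s) into M.
size 0: {}; under {} M still reaches {F,Q,V,Z} ∋ V.
size 1: {F}, {Q}, {Z}; under {F} M still reaches {Q,V} ∋ V.
size 2: {F,Q}, {F,Z}, {Q,Z}; under {F,Q} M still reaches {V} ∋ V.
M↔V cannot be blocked by any observed set — no back-door set.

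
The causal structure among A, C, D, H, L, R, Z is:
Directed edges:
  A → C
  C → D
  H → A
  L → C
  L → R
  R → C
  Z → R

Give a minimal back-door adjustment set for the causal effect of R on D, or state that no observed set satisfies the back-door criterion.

desc(R)\{R}={C,D}; candidates ⊆ {A,H,L,Z}.
size 0: {}; under {} R still reaches {C,D,L,Z} ∋ D.
{L}: R⊥D given {L} in G with R→· removed — back-door holds.

R→D: minimal back-door set {L}.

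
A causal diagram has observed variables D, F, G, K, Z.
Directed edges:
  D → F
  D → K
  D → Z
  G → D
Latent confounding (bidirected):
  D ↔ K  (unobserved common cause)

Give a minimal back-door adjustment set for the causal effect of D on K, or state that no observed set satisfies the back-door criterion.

D→K: no observed back-door set.

desc(D)\{D}={F,K,Z}; candidates ⊆ {G}.
D↔K: latent back-door arc(s) into D.
size 0: {}; under {} D still reaches {G,K} ∋ K.
size 1: {G}; under {G} D still reaches {K} ∋ K.
D↔K cannot be blocked by any observed set — no back-door set.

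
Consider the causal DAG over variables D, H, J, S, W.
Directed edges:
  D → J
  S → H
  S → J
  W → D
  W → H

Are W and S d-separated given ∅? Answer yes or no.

Yes — W ⊥ S | ∅.

Bayes-Ball from W | ∅ reaches {D,H,J}.
S ∉ reach(W|∅) ⇒ W ⊥ S | ∅.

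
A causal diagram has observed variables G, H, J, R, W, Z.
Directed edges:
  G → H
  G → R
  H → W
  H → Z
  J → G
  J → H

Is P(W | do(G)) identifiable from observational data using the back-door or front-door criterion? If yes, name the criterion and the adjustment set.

desc(G)\{G}={H,R,W,Z}; candidates ⊆ {J}.
size 0: {}; under {} G still reaches {H,J,W,Z} ∋ W.
{J}: G⊥W given {J} in G with G→· removed — back-door holds.
P(W|do(G)) = Σ_{J} P(W|G,J)·P(J).

P(W|do(G)): backdoor, adjust for {J}.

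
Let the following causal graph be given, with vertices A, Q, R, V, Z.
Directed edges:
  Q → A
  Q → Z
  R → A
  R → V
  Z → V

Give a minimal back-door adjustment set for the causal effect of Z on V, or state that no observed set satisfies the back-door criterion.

Z→V: minimal back-door set ∅.

desc(Z)\{Z}={V}; candidates ⊆ {A,Q,R}.
∅: Z⊥V given ∅ in G with Z→· removed — back-door holds.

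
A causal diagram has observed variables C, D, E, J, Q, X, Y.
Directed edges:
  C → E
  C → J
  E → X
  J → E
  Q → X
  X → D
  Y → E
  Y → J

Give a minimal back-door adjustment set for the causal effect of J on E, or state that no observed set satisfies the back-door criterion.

desc(J)\{J}={D,E,X}; candidates ⊆ {C,Q,Y}.
size 0: {}; under {} J still reaches {C,D,E,X,Y} ∋ E.
size 1: {C}, {Q}, {Y}; under {C} J still reaches {D,E,X,Y} ∋ E.
{C,Y}: J⊥E given {C,Y} in G with J→· removed — back-door holds.

J→E: minimal back-door set {C, Y}.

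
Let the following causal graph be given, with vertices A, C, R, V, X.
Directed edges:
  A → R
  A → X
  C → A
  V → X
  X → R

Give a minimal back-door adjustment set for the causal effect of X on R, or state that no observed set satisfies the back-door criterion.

X→R: minimal back-door set {A}.

desc(X)\{X}={R}; candidates ⊆ {A,C,V}.
size 0: {}; under {} X still reaches {A,C,R,V} ∋ R.
{A}: X⊥R given {A} in G with X→· removed — back-door holds.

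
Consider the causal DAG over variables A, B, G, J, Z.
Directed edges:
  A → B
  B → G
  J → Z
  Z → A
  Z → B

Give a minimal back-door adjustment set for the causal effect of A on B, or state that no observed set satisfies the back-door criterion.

desc(A)\{A}={B,G}; candidates ⊆ {J,Z}.
size 0: {}; under {} A still reaches {B,G,J,Z} ∋ B.
{Z}: A⊥B given {Z} in G with A→· removed — back-door holds.

A→B: minimal back-door set {Z}.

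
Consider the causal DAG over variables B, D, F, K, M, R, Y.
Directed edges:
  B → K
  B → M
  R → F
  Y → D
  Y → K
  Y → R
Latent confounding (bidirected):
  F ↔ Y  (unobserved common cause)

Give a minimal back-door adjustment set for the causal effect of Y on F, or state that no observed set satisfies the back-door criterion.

desc(Y)\{Y}={D,F,K,R}; candidates ⊆ {B,M}.
Y↔F: latent back-door arc(s) into Y.
size 0: {}; under {} Y still reaches {F} ∋ F.
size 1: {B}, {M}; under {B} Y still reaches {F} ∋ F.
size 2: {B,M}; under {B,M} Y still reaches {F} ∋ F.
Y↔F cannot be blocked by any observed set — no back-door set.

Y→F: no observed back-door set.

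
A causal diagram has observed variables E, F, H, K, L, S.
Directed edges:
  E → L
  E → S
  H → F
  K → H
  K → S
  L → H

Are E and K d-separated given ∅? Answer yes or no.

Yes — E ⊥ K | ∅.

Bayes-Ball from E | ∅ reaches {F,H,L,S}.
K ∉ reach(E|∅) ⇒ E ⊥ K | ∅.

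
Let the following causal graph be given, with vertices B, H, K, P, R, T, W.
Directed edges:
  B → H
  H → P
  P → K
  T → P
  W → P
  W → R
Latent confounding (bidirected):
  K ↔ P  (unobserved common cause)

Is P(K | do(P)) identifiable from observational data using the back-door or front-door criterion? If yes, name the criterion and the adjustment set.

desc(P)\{P}={K}; candidates ⊆ {B,H,R,T,W}.
P↔K: latent back-door arc(s) into P.
size 0: {}; under {} P still reaches {B,H,K,R,T,W} ∋ K.
size 1: {B}, {H}, {R} …(+2); under {B} P still reaches {H,K,R,T,W} ∋ K.
size 2: {B,H}, {B,R}, {B,T} …(+7); under {B,H} P still reaches {K,R,T,W} ∋ K.
P↔K cannot be blocked by any observed set — no back-door set.
No mediator lies on a directed P→…→K path.
Neither criterion identifies P(K|do(P)) in this graph.

P(K|do(P)): not identifiable (no BD/FD set).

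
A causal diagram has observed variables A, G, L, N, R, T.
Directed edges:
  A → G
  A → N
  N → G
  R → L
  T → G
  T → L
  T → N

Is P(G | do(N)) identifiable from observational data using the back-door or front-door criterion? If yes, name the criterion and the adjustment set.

desc(N)\{N}={G}; candidates ⊆ {A,L,R,T}.
size 0: {}; under {} N still reaches {A,G,L,T} ∋ G.
size 1: {A}, {L}, {R} …(+1); under {A} N still reaches {G,L,T} ∋ G.
{A,T}: N⊥G given {A,T} in G with N→· removed — back-door holds.
P(G|do(N)) = Σ_{A,T} P(G|N,A,T)·P(A,T).

P(G|do(N)): backdoor, adjust for {A, T}.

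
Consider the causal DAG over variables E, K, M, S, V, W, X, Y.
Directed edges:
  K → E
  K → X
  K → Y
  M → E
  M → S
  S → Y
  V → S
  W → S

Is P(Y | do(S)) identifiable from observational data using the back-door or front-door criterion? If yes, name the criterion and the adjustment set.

desc(S)\{S}={Y}; candidates ⊆ {E,K,M,V,W,X}.
∅: S⊥Y given ∅ in G with S→· removed — back-door holds.
P(Y|do(S)) = P(Y|S) — no adjustment needed.

P(Y|do(S)): backdoor, adjust for ∅.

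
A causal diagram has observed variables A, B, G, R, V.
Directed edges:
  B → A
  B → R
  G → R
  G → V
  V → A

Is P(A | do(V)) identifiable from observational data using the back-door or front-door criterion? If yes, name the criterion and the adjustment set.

P(A|do(V)): backdoor, adjust for ∅.

desc(V)\{V}={A}; candidates ⊆ {B,G,R}.
∅: V⊥A given ∅ in G with V→· removed — back-door holds.
P(A|do(V)) = P(A|V) — no adjustment needed.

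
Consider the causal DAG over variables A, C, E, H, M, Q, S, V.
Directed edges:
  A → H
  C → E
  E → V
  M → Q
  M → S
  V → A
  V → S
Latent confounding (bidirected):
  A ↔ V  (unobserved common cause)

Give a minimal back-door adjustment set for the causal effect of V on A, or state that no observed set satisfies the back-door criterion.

V→A: no observed back-door set.

desc(V)\{V}={A,H,S}; candidates ⊆ {C,E,M,Q}.
V↔A: latent back-door arc(s) into V.
size 0: {}; under {} V still reaches {A,C,E,H} ∋ A.
size 1: {C}, {E}, {M} …(+1); under {C} V still reaches {A,E,H} ∋ A.
size 2: {C,E}, {C,M}, {C,Q} …(+3); under {C,E} V still reaches {A,H} ∋ A.
V↔A cannot be blocked by any observed set — no back-door set.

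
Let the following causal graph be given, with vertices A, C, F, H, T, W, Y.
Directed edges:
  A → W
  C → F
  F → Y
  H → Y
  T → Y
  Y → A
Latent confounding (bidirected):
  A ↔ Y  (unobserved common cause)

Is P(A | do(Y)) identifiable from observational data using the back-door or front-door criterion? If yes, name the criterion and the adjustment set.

P(A|do(Y)): not identifiable (no BD/FD set).

desc(Y)\{Y}={A,W}; candidates ⊆ {C,F,H,T}.
Y↔A: latent back-door arc(s) into Y.
size 0: {}; under {} Y still reaches {A,C,F,H,T,W} ∋ A.
size 1: {C}, {F}, {H} …(+1); under {C} Y still reaches {A,F,H,T,W} ∋ A.
size 2: {C,F}, {C,H}, {C,T} …(+3); under {C,F} Y still reaches {A,H,T,W} ∋ A.
Y↔A cannot be blocked by any observed set — no back-door set.
No mediator lies on a directed Y→…→A path.
Neither criterion identifies P(A|do(Y)) in this graph.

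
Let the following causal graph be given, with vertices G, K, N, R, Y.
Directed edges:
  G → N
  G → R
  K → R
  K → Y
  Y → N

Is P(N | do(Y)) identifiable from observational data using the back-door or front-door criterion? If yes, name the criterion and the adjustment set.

desc(Y)\{Y}={N}; candidates ⊆ {G,K,R}.
∅: Y⊥N given ∅ in G with Y→· removed — back-door holds.
P(N|do(Y)) = P(N|Y) — no adjustment needed.

P(N|do(Y)): backdoor, adjust for ∅.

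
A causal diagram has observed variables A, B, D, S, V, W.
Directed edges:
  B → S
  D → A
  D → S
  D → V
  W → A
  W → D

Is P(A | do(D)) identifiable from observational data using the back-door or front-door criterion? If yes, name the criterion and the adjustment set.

P(A|do(D)): backdoor, adjust for {W}.

desc(D)\{D}={A,S,V}; candidates ⊆ {B,W}.
size 0: {}; under {} D still reaches {A,W} ∋ A.
{W}: D⊥A given {W} in G with D→· removed — back-door holds.
P(A|do(D)) = Σ_{W} P(A|D,W)·P(W).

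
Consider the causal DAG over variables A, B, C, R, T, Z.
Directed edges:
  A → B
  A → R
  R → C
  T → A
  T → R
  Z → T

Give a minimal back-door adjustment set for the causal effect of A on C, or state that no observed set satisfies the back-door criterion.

desc(A)\{A}={B,C,R}; candidates ⊆ {T,Z}.
size 0: {}; under {} A still reaches {C,R,T,Z} ∋ C.
{T}: A⊥C given {T} in G with A→· removed — back-door holds.

A→C: minimal back-door set {T}.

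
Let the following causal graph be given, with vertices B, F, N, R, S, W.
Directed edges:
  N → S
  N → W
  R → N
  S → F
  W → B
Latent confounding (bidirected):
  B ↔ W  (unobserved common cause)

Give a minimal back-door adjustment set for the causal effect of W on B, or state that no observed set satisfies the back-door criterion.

desc(W)\{W}={B}; candidates ⊆ {F,N,R,S}.
W↔B: latent back-door arc(s) into W.
size 0: {}; under {} W still reaches {B,F,N,R,S} ∋ B.
size 1: {F}, {N}, {R} …(+1); under {F} W still reaches {B,N,R,S} ∋ B.
size 2: {F,N}, {F,R}, {F,S} …(+3); under {F,N} W still reaches {B} ∋ B.
W↔B cannot be blocked by any observed set — no back-door set.

W→B: no observed back-door set.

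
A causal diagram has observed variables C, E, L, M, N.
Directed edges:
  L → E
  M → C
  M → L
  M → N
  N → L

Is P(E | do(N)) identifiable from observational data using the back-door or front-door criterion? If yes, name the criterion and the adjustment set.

P(E|do(N)): backdoor, adjust for {M}.

desc(N)\{N}={E,L}; candidates ⊆ {C,M}.
size 0: {}; under {} N still reaches {C,E,L,M} ∋ E.
{M}: N⊥E given {M} in G with N→· removed — back-door holds.
P(E|do(N)) = Σ_{M} P(E|N,M)·P(M).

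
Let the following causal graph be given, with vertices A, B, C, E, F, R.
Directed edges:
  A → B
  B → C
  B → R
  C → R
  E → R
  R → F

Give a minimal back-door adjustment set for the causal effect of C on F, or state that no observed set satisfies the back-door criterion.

desc(C)\{C}={F,R}; candidates ⊆ {A,B,E}.
size 0: {}; under {} C still reaches {A,B,F,R} ∋ F.
{B}: C⊥F given {B} in G with C→· removed — back-door holds.

C→F: minimal back-door set {B}.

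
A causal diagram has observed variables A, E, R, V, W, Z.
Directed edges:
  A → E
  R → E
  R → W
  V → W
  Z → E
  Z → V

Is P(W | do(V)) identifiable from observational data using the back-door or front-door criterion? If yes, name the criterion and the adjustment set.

P(W|do(V)): backdoor, adjust for ∅.

desc(V)\{V}={W}; candidates ⊆ {A,E,R,Z}.
∅: V⊥W given ∅ in G with V→· removed — back-door holds.
P(W|do(V)) = P(W|V) — no adjustment needed.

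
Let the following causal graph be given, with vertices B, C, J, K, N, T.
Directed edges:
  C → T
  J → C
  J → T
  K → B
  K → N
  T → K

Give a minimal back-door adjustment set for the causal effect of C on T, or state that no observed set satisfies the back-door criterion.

desc(C)\{C}={B,K,N,T}; candidates ⊆ {J}.
size 0: {}; under {} C still reaches {B,J,K,N,T} ∋ T.
{J}: C⊥T given {J} in G with C→· removed — back-door holds.

C→T: minimal back-door set {J}.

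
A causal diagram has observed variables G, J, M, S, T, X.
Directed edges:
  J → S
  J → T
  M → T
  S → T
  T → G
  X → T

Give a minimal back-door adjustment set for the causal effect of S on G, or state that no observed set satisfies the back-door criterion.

desc(S)\{S}={G,T}; candidates ⊆ {J,M,X}.
size 0: {}; under {} S still reaches {G,J,T} ∋ G.
{J}: S⊥G given {J} in G with S→· removed — back-door holds.

S→G: minimal back-door set {J}.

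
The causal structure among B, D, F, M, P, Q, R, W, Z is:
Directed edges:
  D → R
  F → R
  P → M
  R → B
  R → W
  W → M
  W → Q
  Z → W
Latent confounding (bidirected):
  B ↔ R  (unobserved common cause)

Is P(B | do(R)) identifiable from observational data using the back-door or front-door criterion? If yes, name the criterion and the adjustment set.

P(B|do(R)): not identifiable (no BD/FD set).

desc(R)\{R}={B,M,Q,W}; candidates ⊆ {D,F,P,Z}.
R↔B: latent back-door arc(s) into R.
size 0: {}; under {} R still reaches {B,D,F} ∋ B.
size 1: {D}, {F}, {P} …(+1); under {D} R still reaches {B,F} ∋ B.
size 2: {D,F}, {D,P}, {D,Z} …(+3); under {D,F} R still reaches {B} ∋ B.
R↔B cannot be blocked by any observed set — no back-door set.
No mediator lies on a directed R→…→B path.
Neither criterion identifies P(B|do(R)) in this graph.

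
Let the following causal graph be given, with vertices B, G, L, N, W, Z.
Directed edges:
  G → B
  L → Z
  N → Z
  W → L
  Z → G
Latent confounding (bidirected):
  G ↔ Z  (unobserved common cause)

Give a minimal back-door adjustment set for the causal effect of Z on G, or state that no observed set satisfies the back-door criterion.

Z→G: no observed back-door set.

desc(Z)\{Z}={B,G}; candidates ⊆ {L,N,W}.
Z↔G: latent back-door arc(s) into Z.
size 0: {}; under {} Z still reaches {B,G,L,N,W} ∋ G.
size 1: {L}, {N}, {W}; under {L} Z still reaches {B,G,N} ∋ G.
size 2: {L,N}, {L,W}, {N,W}; under {L,N} Z still reaches {B,G} ∋ G.
Z↔G cannot be blocked by any observed set — no back-door set.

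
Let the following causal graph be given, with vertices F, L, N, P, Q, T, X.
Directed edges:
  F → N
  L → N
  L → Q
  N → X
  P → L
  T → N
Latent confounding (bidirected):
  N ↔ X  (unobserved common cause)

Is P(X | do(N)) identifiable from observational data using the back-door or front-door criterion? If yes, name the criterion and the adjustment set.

desc(N)\{N}={X}; candidates ⊆ {F,L,P,Q,T}.
N↔X: latent back-door arc(s) into N.
size 0: {}; under {} N still reaches {F,L,P,Q,T,X} ∋ X.
size 1: {F}, {L}, {P} …(+2); under {F} N still reaches {L,P,Q,T,X} ∋ X.
size 2: {F,L}, {F,P}, {F,Q} …(+7); under {F,L} N still reaches {T,X} ∋ X.
N↔X cannot be blocked by any observed set — no back-door set.
No mediator lies on a directed N→…→X path.
Neither criterion identifies P(X|do(N)) in this graph.

P(X|do(N)): not identifiable (no BD/FD set).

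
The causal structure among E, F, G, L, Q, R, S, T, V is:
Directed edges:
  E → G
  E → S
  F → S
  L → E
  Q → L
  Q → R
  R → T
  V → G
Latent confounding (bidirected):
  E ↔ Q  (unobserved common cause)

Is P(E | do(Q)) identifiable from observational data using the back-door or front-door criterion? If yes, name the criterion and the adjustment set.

desc(Q)\{Q}={E,G,L,R,S,T}; candidates ⊆ {F,V}.
Q↔E: latent back-door arc(s) into Q.
size 0: {}; under {} Q still reaches {E,G,S} ∋ E.
size 1: {F}, {V}; under {F} Q still reaches {E,G,S} ∋ E.
size 2: {F,V}; under {F,V} Q still reaches {E,G,S} ∋ E.
Q↔E cannot be blocked by any observed set — no back-door set.
{L}: (i) intercepts every directed Q→E path; (ii) no back-door Q→{L}; (iii) {Q} blocks every back-door {L}→E. Front-door holds.
P(E|do(Q)) = Σ_{L} P(L|Q) Σ_{Q'} P(E|L,Q')P(Q').

P(E|do(Q)): frontdoor, adjust for {L}.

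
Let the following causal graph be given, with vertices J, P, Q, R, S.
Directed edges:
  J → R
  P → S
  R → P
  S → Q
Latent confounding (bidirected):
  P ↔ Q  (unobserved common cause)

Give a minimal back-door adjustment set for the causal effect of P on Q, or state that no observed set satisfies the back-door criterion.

P→Q: no observed back-door set.

desc(P)\{P}={Q,S}; candidates ⊆ {J,R}.
P↔Q: latent back-door arc(s) into P.
size 0: {}; under {} P still reaches {J,Q,R} ∋ Q.
size 1: {J}, {R}; under {J} P still reaches {Q,R} ∋ Q.
size 2: {J,R}; under {J,R} P still reaches {Q} ∋ Q.
P↔Q cannot be blocked by any observed set — no back-door set.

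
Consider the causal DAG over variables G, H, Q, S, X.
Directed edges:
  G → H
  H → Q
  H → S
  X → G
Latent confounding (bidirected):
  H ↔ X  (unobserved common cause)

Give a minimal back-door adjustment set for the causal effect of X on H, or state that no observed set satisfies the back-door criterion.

desc(X)\{X}={G,H,Q,S}; candidates ⊆ {—}.
X↔H: latent back-door arc(s) into X.
size 0: {}; under {} X still reaches {H,Q,S} ∋ H.
X↔H cannot be blocked by any observed set — no back-door set.

X→H: no observed back-door set.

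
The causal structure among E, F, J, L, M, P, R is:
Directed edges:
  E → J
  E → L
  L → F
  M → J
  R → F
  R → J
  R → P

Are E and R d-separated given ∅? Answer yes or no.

Bayes-Ball from E | ∅ reaches {F,J,L}.
R ∉ reach(E|∅) ⇒ E ⊥ R | ∅.

Yes — E ⊥ R | ∅.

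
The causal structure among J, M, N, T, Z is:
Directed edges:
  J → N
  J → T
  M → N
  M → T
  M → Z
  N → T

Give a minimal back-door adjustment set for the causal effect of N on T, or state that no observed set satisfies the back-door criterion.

N→T: minimal back-door set {J, M}.

desc(N)\{N}={T}; candidates ⊆ {J,M,Z}.
size 0: {}; under {} N still reaches {J,M,T,Z} ∋ T.
size 1: {J}, {M}, {Z}; under {J} N still reaches {M,T,Z} ∋ T.
{J,M}: N⊥T given {J,M} in G with N→· removed — back-door holds.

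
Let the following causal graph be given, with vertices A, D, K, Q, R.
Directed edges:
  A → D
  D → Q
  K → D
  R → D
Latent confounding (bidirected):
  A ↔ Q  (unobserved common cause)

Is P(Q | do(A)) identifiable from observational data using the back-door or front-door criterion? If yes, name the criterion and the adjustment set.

desc(A)\{A}={D,Q}; candidates ⊆ {K,R}.
A↔Q: latent back-door arc(s) into A.
size 0: {}; under {} A still reaches {Q} ∋ Q.
size 1: {K}, {R}; under {K} A still reaches {Q} ∋ Q.
size 2: {K,R}; under {K,R} A still reaches {Q} ∋ Q.
A↔Q cannot be blocked by any observed set — no back-door set.
{D}: (i) intercepts every directed A→Q path; (ii) no back-door A→{D}; (iii) {A} blocks every back-door {D}→Q. Front-door holds.
P(Q|do(A)) = Σ_{D} P(D|A) Σ_{A'} P(Q|D,A')P(A').

P(Q|do(A)): frontdoor, adjust for {D}.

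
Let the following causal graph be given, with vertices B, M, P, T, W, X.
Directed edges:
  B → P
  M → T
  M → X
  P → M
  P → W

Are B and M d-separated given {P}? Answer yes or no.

Yes — B ⊥ M | {P}.

Bayes-Ball from B | {P} reaches ∅.
M ∉ reach(B|{P}) ⇒ B ⊥ M | {P}.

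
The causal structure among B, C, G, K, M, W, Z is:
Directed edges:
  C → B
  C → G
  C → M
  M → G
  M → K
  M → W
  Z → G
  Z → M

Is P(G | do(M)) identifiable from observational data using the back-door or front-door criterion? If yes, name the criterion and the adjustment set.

desc(M)\{M}={G,K,W}; candidates ⊆ {B,C,Z}.
size 0: {}; under {} M still reaches {B,C,G,Z} ∋ G.
size 1: {B}, {C}, {Z}; under {B} M still reaches {C,G,Z} ∋ G.
{C,Z}: M⊥G given {C,Z} in G with M→· removed — back-door holds.
P(G|do(M)) = Σ_{C,Z} P(G|M,C,Z)·P(C,Z).

P(G|do(M)): backdoor, adjust for {C, Z}.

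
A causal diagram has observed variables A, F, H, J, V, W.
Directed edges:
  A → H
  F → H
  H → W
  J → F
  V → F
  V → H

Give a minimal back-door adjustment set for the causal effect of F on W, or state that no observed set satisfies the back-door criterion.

F→W: minimal back-door set {V}.

desc(F)\{F}={H,W}; candidates ⊆ {A,J,V}.
size 0: {}; under {} F still reaches {H,J,V,W} ∋ W.
{V}: F⊥W given {V} in G with F→· removed — back-door holds.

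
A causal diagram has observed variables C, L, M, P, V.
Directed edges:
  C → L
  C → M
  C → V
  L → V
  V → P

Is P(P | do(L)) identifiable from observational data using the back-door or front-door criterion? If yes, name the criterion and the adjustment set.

desc(L)\{L}={P,V}; candidates ⊆ {C,M}.
size 0: {}; under {} L still reaches {C,M,P,V} ∋ P.
{C}: L⊥P given {C} in G with L→· removed — back-door holds.
P(P|do(L)) = Σ_{C} P(P|L,C)·P(C).

P(P|do(L)): backdoor, adjust for {C}.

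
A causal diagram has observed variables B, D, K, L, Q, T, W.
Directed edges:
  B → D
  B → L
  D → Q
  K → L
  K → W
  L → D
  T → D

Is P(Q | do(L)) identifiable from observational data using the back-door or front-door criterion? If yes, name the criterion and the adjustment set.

desc(L)\{L}={D,Q}; candidates ⊆ {B,K,T,W}.
size 0: {}; under {} L still reaches {B,D,K,Q,W} ∋ Q.
{B}: L⊥Q given {B} in G with L→· removed — back-door holds.
P(Q|do(L)) = Σ_{B} P(Q|L,B)·P(B).

P(Q|do(L)): backdoor, adjust for {B}.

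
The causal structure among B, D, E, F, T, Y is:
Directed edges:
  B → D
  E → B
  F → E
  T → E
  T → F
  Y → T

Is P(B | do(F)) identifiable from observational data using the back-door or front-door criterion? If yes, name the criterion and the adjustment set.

desc(F)\{F}={B,D,E}; candidates ⊆ {T,Y}.
size 0: {}; under {} F still reaches {B,D,E,T,Y} ∋ B.
{T}: F⊥B given {T} in G with F→· removed — back-door holds.
P(B|do(F)) = Σ_{T} P(B|F,T)·P(T).

P(B|do(F)): backdoor, adjust for {T}.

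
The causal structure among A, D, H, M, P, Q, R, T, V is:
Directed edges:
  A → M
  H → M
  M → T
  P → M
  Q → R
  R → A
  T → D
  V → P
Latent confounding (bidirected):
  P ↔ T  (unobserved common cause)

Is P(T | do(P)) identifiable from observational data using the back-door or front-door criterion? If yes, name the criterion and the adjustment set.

desc(P)\{P}={D,M,T}; candidates ⊆ {A,H,Q,R,V}.
P↔T: latent back-door arc(s) into P.
size 0: {}; under {} P still reaches {D,T,V} ∋ T.
size 1: {A}, {H}, {Q} …(+2); under {A} P still reaches {D,T,V} ∋ T.
size 2: {A,H}, {A,Q}, {A,R} …(+7); under {A,H} P still reaches {D,T,V} ∋ T.
P↔T cannot be blocked by any observed set — no back-door set.
{M}: (i) intercepts every directed P→T path; (ii) no back-door P→{M}; (iii) {P} blocks every back-door {M}→T. Front-door holds.
P(T|do(P)) = Σ_{M} P(M|P) Σ_{P'} P(T|M,P')P(P').

P(T|do(P)): frontdoor, adjust for {M}.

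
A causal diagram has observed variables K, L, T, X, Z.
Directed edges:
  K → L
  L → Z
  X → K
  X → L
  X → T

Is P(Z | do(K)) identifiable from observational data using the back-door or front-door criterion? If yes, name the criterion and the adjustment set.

desc(K)\{K}={L,Z}; candidates ⊆ {T,X}.
size 0: {}; under {} K still reaches {L,T,X,Z} ∋ Z.
{X}: K⊥Z given {X} in G with K→· removed — back-door holds.
P(Z|do(K)) = Σ_{X} P(Z|K,X)·P(X).

P(Z|do(K)): backdoor, adjust for {X}.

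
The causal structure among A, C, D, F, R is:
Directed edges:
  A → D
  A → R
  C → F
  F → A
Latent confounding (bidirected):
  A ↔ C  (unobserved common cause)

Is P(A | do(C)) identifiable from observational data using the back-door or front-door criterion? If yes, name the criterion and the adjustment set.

desc(C)\{C}={A,D,F,R}; candidates ⊆ {—}.
C↔A: latent back-door arc(s) into C.
size 0: {}; under {} C still reaches {A,D,R} ∋ A.
C↔A cannot be blocked by any observed set — no back-door set.
{F}: (i) intercepts every directed C→A path; (ii) no back-door C→{F}; (iii) {C} blocks every back-door {F}→A. Front-door holds.
P(A|do(C)) = Σ_{F} P(F|C) Σ_{C'} P(A|F,C')P(C').

P(A|do(C)): frontdoor, adjust for {F}.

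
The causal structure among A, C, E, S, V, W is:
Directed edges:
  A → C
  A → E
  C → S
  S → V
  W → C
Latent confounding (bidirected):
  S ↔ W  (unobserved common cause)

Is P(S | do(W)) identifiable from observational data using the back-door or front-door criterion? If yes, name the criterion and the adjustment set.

P(S|do(W)): frontdoor, adjust for {C}.

desc(W)\{W}={C,S,V}; candidates ⊆ {A,E}.
W↔S: latent back-door arc(s) into W.
size 0: {}; under {} W still reaches {S,V} ∋ S.
size 1: {A}, {E}; under {A} W still reaches {S,V} ∋ S.
size 2: {A,E}; under {A,E} W still reaches {S,V} ∋ S.
W↔S cannot be blocked by any observed set — no back-door set.
{C}: (i) intercepts every directed W→S path; (ii) no back-door W→{C}; (iii) {W} blocks every back-door {C}→S. Front-door holds.
P(S|do(W)) = Σ_{C} P(C|W) Σ_{W'} P(S|C,W')P(W').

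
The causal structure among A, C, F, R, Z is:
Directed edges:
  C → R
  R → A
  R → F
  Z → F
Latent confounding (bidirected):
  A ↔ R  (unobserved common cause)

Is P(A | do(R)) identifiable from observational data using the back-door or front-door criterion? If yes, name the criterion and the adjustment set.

desc(R)\{R}={A,F}; candidates ⊆ {C,Z}.
R↔A: latent back-door arc(s) into R.
size 0: {}; under {} R still reaches {A,C} ∋ A.
size 1: {C}, {Z}; under {C} R still reaches {A} ∋ A.
size 2: {C,Z}; under {C,Z} R still reaches {A} ∋ A.
R↔A cannot be blocked by any observed set — no back-door set.
No mediator lies on a directed R→…→A path.
Neither criterion identifies P(A|do(R)) in this graph.

P(A|do(R)): not identifiable (no BD/FD set).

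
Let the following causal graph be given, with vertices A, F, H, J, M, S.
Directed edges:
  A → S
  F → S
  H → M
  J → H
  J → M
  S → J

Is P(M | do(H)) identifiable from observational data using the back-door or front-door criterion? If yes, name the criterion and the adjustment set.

desc(H)\{H}={M}; candidates ⊆ {A,F,J,S}.
size 0: {}; under {} H still reaches {A,F,J,M,S} ∋ M.
{J}: H⊥M given {J} in G with H→· removed — back-door holds.
P(M|do(H)) = Σ_{J} P(M|H,J)·P(J).

P(M|do(H)): backdoor, adjust for {J}.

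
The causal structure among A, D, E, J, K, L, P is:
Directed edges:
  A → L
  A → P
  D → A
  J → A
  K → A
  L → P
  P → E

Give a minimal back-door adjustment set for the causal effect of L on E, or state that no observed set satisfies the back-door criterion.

desc(L)\{L}={E,P}; candidates ⊆ {A,D,J,K}.
size 0: {}; under {} L still reaches {A,D,E,J,K,P} ∋ E.
{A}: L⊥E given {A} in G with L→· removed — back-door holds.

L→E: minimal back-door set {A}.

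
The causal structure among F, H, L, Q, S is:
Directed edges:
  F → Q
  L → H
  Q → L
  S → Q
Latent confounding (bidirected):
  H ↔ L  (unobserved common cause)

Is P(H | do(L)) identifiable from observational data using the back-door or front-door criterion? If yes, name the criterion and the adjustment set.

desc(L)\{L}={H}; candidates ⊆ {F,Q,S}.
L↔H: latent back-door arc(s) into L.
size 0: {}; under {} L still reaches {F,H,Q,S} ∋ H.
size 1: {F}, {Q}, {S}; under {F} L still reaches {H,Q,S} ∋ H.
size 2: {F,Q}, {F,S}, {Q,S}; under {F,Q} L still reaches {H} ∋ H.
L↔H cannot be blocked by any observed set — no back-door set.
No mediator lies on a directed L→…→H path.
Neither criterion identifies P(H|do(L)) in this graph.

P(H|do(L)): not identifiable (no BD/FD set).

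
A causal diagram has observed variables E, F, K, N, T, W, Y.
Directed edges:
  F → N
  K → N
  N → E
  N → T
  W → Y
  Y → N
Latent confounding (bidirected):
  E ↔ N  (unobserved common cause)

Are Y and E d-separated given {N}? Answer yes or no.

No — Y and E are d-connected given {N}.

Bayes-Ball from Y | {N} reaches {E,F,K,W}.
E ∈ reach(Y|{N}) ⇒ Y ⊥̸ E | {N}.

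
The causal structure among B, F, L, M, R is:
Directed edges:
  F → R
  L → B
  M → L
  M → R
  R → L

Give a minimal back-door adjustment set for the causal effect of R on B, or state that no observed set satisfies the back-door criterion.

R→B: minimal back-door set {M}.

desc(R)\{R}={B,L}; candidates ⊆ {F,M}.
size 0: {}; under {} R still reaches {B,F,L,M} ∋ B.
{M}: R⊥B given {M} in G with R→· removed — back-door holds.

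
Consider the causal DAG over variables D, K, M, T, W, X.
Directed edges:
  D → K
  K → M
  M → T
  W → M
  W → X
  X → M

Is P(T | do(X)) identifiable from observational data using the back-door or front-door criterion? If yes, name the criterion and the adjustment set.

desc(X)\{X}={M,T}; candidates ⊆ {D,K,W}.
size 0: {}; under {} X still reaches {M,T,W} ∋ T.
{W}: X⊥T given {W} in G with X→· removed — back-door holds.
P(T|do(X)) = Σ_{W} P(T|X,W)·P(W).

P(T|do(X)): backdoor, adjust for {W}.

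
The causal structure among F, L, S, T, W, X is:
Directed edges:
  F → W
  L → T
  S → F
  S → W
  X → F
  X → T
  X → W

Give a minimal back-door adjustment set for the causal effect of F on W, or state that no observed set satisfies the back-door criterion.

desc(F)\{F}={W}; candidates ⊆ {L,S,T,X}.
size 0: {}; under {} F still reaches {S,T,W,X} ∋ W.
size 1: {L}, {S}, {T} …(+1); under {L} F still reaches {S,T,W,X} ∋ W.
{S,X}: F⊥W given {S,X} in G with F→· removed — back-door holds.

F→W: minimal back-door set {S, X}.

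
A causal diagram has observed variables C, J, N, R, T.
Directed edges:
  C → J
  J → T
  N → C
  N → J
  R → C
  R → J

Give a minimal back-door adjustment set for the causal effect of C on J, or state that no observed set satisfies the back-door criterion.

C→J: minimal back-door set {N, R}.

desc(C)\{C}={J,T}; candidates ⊆ {N,R}.
size 0: {}; under {} C still reaches {J,N,R,T} ∋ J.
size 1: {N}, {R}; under {N} C still reaches {J,R,T} ∋ J.
{N,R}: C⊥J given {N,R} in G with C→· removed — back-door holds.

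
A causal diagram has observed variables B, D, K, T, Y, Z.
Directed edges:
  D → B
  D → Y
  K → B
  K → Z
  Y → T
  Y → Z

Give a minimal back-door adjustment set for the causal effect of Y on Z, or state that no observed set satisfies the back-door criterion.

desc(Y)\{Y}={T,Z}; candidates ⊆ {B,D,K}.
∅: Y⊥Z given ∅ in G with Y→· removed — back-door holds.

Y→Z: minimal back-door set ∅.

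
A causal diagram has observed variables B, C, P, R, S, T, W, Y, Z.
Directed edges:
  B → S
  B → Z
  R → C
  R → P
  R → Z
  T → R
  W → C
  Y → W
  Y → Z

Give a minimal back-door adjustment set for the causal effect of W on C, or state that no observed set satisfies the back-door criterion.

W→C: minimal back-door set ∅.

desc(W)\{W}={C}; candidates ⊆ {B,P,R,S,T,Y,Z}.
∅: W⊥C given ∅ in G with W→· removed — back-door holds.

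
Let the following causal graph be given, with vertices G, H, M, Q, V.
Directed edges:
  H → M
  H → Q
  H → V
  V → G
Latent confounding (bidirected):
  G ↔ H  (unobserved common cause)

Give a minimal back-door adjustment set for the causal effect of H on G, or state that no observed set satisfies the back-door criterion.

desc(H)\{H}={G,M,Q,V}; candidates ⊆ {—}.
H↔G: latent back-door arc(s) into H.
size 0: {}; under {} H still reaches {G} ∋ G.
H↔G cannot be blocked by any observed set — no back-door set.

H→G: no observed back-door set.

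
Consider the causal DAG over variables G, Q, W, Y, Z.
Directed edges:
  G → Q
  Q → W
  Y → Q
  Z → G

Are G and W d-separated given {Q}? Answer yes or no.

Yes — G ⊥ W | {Q}.

Bayes-Ball from G | {Q} reaches {Y,Z}.
W ∉ reach(G|{Q}) ⇒ G ⊥ W | {Q}.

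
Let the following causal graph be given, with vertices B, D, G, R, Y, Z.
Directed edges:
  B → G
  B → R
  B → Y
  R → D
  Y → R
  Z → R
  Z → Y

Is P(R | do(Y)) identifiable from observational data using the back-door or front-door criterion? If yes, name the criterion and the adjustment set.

desc(Y)\{Y}={D,R}; candidates ⊆ {B,G,Z}.
size 0: {}; under {} Y still reaches {B,D,G,R,Z} ∋ R.
size 1: {B}, {G}, {Z}; under {B} Y still reaches {D,R,Z} ∋ R.
{B,Z}: Y⊥R given {B,Z} in G with Y→· removed — back-door holds.
P(R|do(Y)) = Σ_{B,Z} P(R|Y,B,Z)·P(B,Z).

P(R|do(Y)): backdoor, adjust for {B, Z}.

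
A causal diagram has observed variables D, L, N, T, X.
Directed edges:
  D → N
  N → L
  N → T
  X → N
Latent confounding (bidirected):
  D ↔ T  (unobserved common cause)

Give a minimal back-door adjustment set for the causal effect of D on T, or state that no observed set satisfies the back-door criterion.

desc(D)\{D}={L,N,T}; candidates ⊆ {X}.
D↔T: latent back-door arc(s) into D.
size 0: {}; under {} D still reaches {T} ∋ T.
size 1: {X}; under {X} D still reaches {T} ∋ T.
D↔T cannot be blocked by any observed set — no back-door set.

D→T: no observed back-door set.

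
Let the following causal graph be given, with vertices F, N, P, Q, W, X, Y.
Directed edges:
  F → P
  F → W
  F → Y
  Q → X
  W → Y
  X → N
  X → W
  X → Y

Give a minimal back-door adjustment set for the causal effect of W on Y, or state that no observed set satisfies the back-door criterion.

W→Y: minimal back-door set {F, X}.

desc(W)\{W}={Y}; candidates ⊆ {F,N,P,Q,X}.
size 0: {}; under {} W still reaches {F,N,P,Q,X,Y} ∋ Y.
size 1: {F}, {N}, {P} …(+2); under {F} W still reaches {N,Q,X,Y} ∋ Y.
{F,X}: W⊥Y given {F,X} in G with W→· removed — back-door holds.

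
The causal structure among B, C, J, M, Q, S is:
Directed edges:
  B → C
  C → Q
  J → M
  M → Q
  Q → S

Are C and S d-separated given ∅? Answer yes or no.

No — C and S are d-connected given ∅.

Bayes-Ball from C | ∅ reaches {B,Q,S}.
S ∈ reach(C|∅) ⇒ C ⊥̸ S | ∅.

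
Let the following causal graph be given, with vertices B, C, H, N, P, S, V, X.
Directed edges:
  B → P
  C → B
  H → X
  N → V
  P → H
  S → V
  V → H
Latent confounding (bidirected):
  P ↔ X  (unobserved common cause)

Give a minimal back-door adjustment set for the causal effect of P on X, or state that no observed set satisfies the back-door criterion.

desc(P)\{P}={H,X}; candidates ⊆ {B,C,N,S,V}.
P↔X: latent back-door arc(s) into P.
size 0: {}; under {} P still reaches {B,C,X} ∋ X.
size 1: {B}, {C}, {N} …(+2); under {B} P still reaches {X} ∋ X.
size 2: {B,C}, {B,N}, {B,S} …(+7); under {B,C} P still reaches {X} ∋ X.
P↔X cannot be blocked by any observed set — no back-door set.

P→X: no observed back-door set.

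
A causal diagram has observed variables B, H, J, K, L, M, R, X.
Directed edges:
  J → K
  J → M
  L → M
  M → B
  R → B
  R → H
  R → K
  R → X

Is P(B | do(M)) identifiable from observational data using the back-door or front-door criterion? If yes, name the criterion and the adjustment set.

desc(M)\{M}={B}; candidates ⊆ {H,J,K,L,R,X}.
∅: M⊥B given ∅ in G with M→· removed — back-door holds.
P(B|do(M)) = P(B|M) — no adjustment needed.

P(B|do(M)): backdoor, adjust for ∅.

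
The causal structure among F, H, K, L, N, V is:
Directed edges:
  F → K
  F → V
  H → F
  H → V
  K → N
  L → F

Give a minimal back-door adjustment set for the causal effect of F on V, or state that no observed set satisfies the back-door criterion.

desc(F)\{F}={K,N,V}; candidates ⊆ {H,L}.
size 0: {}; under {} F still reaches {H,L,V} ∋ V.
{H}: F⊥V given {H} in G with F→· removed — back-door holds.

F→V: minimal back-door set {H}.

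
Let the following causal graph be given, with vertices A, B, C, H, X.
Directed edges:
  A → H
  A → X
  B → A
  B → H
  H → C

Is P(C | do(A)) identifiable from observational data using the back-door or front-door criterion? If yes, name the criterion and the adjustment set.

P(C|do(A)): backdoor, adjust for {B}.

desc(A)\{A}={C,H,X}; candidates ⊆ {B}.
size 0: {}; under {} A still reaches {B,C,H} ∋ C.
{B}: A⊥C given {B} in G with A→· removed — back-door holds.
P(C|do(A)) = Σ_{B} P(C|A,B)·P(B).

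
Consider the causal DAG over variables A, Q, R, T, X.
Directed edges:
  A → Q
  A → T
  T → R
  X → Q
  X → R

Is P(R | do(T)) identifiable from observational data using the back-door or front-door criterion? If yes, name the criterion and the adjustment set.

P(R|do(T)): backdoor, adjust for ∅.

desc(T)\{T}={R}; candidates ⊆ {A,Q,X}.
∅: T⊥R given ∅ in G with T→· removed — back-door holds.
P(R|do(T)) = P(R|T) — no adjustment needed.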